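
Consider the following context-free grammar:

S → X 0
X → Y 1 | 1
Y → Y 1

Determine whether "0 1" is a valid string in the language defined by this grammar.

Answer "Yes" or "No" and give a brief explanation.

No - no valid derivation exists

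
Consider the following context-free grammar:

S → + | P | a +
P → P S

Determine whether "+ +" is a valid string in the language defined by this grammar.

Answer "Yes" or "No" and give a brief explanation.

No - no valid derivation exists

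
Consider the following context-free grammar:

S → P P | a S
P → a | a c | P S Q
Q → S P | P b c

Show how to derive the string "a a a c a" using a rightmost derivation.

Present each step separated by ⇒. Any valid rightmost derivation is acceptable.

S ⇒ a S ⇒ a a S ⇒ a a P P ⇒ a a P a ⇒ a a a c a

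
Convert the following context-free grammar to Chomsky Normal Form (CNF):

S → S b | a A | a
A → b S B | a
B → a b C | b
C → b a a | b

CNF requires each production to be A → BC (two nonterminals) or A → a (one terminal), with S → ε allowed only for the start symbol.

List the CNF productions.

TB → b; TA → a; S → a; A → a; B → b; C → b; S → S TB; S → TA A; A → TB X0; X0 → S B; B → TA X1; X1 → TB C; C → TB X2; X2 → TA TA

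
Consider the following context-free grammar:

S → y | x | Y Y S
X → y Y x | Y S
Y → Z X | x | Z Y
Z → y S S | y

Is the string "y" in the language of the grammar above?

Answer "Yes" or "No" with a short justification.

Yes - a valid derivation exists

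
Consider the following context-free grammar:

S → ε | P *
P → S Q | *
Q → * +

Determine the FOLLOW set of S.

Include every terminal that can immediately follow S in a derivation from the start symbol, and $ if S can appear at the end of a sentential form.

We compute FOLLOW(S) using the standard algorithm.
FOLLOW(S) starts with {$}.
FIRST(P) = {*}
FIRST(Q) = {*}
FIRST(S) = {*, ε}
FOLLOW(P) = {*}
FOLLOW(Q) = {*}
FOLLOW(S) = {$, *}
Therefore, FOLLOW(S) = {$, *}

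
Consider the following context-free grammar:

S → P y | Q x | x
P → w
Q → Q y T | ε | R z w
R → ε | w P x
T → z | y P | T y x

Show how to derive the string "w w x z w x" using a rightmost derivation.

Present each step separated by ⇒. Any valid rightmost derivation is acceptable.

S ⇒ Q x ⇒ R z w x ⇒ w P x z w x ⇒ w w x z w x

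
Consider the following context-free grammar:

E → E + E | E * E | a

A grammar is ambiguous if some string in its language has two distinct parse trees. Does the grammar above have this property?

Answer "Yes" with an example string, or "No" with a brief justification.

Yes - the string 'a + a + a * a * a' has two distinct parse trees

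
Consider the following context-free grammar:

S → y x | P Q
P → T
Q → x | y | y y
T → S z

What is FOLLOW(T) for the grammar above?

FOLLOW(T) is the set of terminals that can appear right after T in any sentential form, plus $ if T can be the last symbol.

We compute FOLLOW(T) using the standard algorithm.
FOLLOW(S) starts with {$}.
FIRST(P) = {y}
FIRST(Q) = {x, y}
FIRST(S) = {y}
FIRST(T) = {y}
FOLLOW(P) = {x, y}
FOLLOW(Q) = {$, z}
FOLLOW(S) = {$, z}
FOLLOW(T) = {x, y}
Therefore, FOLLOW(T) = {x, y}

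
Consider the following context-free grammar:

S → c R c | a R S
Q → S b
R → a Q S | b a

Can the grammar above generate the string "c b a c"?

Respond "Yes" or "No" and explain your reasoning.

Yes - a valid derivation exists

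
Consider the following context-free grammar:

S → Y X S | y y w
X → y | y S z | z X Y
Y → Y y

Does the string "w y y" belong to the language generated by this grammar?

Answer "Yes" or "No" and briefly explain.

No - no valid derivation exists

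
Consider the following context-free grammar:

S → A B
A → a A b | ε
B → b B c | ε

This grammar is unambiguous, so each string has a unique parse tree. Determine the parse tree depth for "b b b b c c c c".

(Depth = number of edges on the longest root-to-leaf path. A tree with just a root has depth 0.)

6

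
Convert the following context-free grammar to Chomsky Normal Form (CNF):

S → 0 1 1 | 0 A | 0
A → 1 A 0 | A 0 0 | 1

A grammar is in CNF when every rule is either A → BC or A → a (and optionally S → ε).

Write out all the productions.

T0 → 0; T1 → 1; S → 0; A → 1; S → T0 X0; X0 → T1 T1; S → T0 A; A → T1 X1; X1 → A T0; A → A X2; X2 → T0 T0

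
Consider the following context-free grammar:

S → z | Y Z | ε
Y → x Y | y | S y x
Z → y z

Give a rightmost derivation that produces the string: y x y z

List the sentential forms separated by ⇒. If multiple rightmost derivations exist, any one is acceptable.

S ⇒ Y Z ⇒ Y y z ⇒ S y x y z ⇒ y x y z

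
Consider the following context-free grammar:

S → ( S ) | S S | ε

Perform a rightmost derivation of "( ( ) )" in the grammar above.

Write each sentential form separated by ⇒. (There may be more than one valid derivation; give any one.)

S ⇒ ( S ) ⇒ ( ( S ) ) ⇒ ( ( ) )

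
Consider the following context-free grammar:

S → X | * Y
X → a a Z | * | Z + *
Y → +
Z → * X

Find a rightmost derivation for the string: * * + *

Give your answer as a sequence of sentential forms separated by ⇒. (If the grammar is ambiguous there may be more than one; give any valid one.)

S ⇒ X ⇒ Z + * ⇒ * X + * ⇒ * * + *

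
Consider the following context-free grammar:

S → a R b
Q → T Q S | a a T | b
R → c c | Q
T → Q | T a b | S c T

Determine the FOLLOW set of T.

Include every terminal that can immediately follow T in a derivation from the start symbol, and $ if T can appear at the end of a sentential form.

We compute FOLLOW(T) using the standard algorithm.
FOLLOW(S) starts with {$}.
FIRST(Q) = {a, b}
FIRST(R) = {a, b, c}
FIRST(S) = {a}
FIRST(T) = {a, b}
FOLLOW(Q) = {a, b}
FOLLOW(R) = {b}
FOLLOW(S) = {$, a, b, c}
FOLLOW(T) = {a, b}
Therefore, FOLLOW(T) = {a, b}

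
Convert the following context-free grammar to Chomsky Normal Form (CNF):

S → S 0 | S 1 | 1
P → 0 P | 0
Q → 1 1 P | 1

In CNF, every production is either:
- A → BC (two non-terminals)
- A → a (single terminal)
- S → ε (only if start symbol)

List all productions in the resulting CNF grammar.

T0 → 0; T1 → 1; S → 1; P → 0; Q → 1; S → S T0; S → S T1; P → T0 P; Q → T1 X0; X0 → T1 P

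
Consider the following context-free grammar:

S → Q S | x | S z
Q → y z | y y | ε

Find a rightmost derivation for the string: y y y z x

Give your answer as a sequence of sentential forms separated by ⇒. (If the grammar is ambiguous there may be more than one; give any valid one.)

S ⇒ Q S ⇒ Q Q S ⇒ Q Q x ⇒ Q y z x ⇒ y y y z x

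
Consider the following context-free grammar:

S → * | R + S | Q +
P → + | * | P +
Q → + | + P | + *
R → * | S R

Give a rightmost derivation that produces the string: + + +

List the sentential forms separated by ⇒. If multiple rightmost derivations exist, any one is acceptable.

S ⇒ Q + ⇒ + P + ⇒ + + +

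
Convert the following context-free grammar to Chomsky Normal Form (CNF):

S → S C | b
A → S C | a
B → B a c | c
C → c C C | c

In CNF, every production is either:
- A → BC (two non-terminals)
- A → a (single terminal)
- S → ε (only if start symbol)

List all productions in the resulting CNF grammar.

S → b; A → a; TA → a; TC → c; B → c; C → c; S → S C; A → S C; B → B X0; X0 → TA TC; C → TC X1; X1 → C C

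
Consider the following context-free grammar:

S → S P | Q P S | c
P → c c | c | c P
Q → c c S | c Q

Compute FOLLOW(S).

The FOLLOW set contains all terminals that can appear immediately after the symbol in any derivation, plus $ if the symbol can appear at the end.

We compute FOLLOW(S) using the standard algorithm.
FOLLOW(S) starts with {$}.
FIRST(P) = {c}
FIRST(Q) = {c}
FIRST(S) = {c}
FOLLOW(P) = {$, c}
FOLLOW(Q) = {c}
FOLLOW(S) = {$, c}
Therefore, FOLLOW(S) = {$, c}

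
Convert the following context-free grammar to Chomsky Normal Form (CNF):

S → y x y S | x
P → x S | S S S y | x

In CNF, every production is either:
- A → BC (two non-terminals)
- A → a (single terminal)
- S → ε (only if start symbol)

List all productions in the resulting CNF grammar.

TY → y; TX → x; S → x; P → x; S → TY X0; X0 → TX X1; X1 → TY S; P → TX S; P → S X2; X2 → S X3; X3 → S TY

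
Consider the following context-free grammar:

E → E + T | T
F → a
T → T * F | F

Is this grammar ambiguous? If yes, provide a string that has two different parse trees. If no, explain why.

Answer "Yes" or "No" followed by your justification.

No - the grammar is unambiguous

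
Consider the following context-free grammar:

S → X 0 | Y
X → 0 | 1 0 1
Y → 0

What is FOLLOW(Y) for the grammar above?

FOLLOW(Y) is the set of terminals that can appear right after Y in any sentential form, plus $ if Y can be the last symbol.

We compute FOLLOW(Y) using the standard algorithm.
FOLLOW(S) starts with {$}.
FIRST(S) = {0, 1}
FIRST(X) = {0, 1}
FIRST(Y) = {0}
FOLLOW(S) = {$}
FOLLOW(X) = {0}
FOLLOW(Y) = {$}
Therefore, FOLLOW(Y) = {$}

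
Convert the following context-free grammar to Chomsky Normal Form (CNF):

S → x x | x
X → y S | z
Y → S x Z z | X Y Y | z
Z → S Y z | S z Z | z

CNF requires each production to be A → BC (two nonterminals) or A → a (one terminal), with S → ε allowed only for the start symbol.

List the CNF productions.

TX → x; S → x; TY → y; X → z; TZ → z; Y → z; Z → z; S → TX TX; X → TY S; Y → S X0; X0 → TX X1; X1 → Z TZ; Y → X X2; X2 → Y Y; Z → S X3; X3 → Y TZ; Z → S X4; X4 → TZ Z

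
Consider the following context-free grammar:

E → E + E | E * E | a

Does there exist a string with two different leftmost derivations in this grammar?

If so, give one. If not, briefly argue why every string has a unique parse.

Yes - the string 'a + a * a + a' has two distinct leftmost derivations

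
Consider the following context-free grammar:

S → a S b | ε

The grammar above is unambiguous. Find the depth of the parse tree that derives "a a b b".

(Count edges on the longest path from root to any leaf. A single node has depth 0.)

3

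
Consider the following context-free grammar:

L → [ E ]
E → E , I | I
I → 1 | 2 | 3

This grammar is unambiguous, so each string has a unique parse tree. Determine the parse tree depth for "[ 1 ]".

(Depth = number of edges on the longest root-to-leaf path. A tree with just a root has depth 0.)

3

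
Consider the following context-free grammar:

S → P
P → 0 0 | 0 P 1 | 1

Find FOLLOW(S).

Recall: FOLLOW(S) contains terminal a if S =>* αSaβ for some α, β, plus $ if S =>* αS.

We compute FOLLOW(S) using the standard algorithm.
FOLLOW(S) starts with {$}.
FIRST(P) = {0, 1}
FIRST(S) = {0, 1}
FOLLOW(P) = {$, 1}
FOLLOW(S) = {$}
Therefore, FOLLOW(S) = {$}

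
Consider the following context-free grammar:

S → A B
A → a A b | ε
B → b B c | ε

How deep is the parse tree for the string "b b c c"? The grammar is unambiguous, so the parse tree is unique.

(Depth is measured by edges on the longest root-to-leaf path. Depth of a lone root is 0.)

4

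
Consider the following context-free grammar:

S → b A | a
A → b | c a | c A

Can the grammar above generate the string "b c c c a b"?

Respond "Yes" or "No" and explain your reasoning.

No - no valid derivation exists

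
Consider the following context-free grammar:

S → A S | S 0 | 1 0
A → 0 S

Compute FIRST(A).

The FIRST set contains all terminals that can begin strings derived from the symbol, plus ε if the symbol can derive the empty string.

We compute FIRST(A) using the standard algorithm.
FIRST(A) = {0}
FIRST(S) = {0, 1}
Therefore, FIRST(A) = {0}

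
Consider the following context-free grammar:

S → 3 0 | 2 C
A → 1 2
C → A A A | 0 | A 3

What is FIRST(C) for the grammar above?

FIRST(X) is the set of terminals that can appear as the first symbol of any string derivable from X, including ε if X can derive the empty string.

We compute FIRST(C) using the standard algorithm.
FIRST(A) = {1}
FIRST(C) = {0, 1}
FIRST(S) = {2, 3}
Therefore, FIRST(C) = {0, 1}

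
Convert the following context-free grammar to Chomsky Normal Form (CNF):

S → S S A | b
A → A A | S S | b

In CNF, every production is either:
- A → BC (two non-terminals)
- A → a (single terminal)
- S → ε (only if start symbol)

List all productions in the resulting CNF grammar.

S → b; A → b; S → S X0; X0 → S A; A → A A; A → S S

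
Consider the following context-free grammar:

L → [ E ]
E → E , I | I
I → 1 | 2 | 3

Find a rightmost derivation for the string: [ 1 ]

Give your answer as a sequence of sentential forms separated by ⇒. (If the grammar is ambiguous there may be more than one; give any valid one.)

L ⇒ [ E ] ⇒ [ I ] ⇒ [ 1 ]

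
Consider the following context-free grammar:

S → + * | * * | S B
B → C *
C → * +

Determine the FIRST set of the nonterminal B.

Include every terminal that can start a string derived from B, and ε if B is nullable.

We compute FIRST(B) using the standard algorithm.
FIRST(B) = {*}
FIRST(C) = {*}
FIRST(S) = {*, +}
Therefore, FIRST(B) = {*}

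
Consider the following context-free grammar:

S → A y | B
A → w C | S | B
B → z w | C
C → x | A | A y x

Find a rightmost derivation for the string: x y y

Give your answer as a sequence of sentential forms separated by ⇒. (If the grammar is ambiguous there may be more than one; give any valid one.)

S ⇒ A y ⇒ S y ⇒ A y y ⇒ B y y ⇒ C y y ⇒ x y y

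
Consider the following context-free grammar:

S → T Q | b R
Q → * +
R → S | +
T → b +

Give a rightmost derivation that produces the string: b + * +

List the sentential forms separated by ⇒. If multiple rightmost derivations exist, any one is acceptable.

S ⇒ T Q ⇒ T * + ⇒ b + * +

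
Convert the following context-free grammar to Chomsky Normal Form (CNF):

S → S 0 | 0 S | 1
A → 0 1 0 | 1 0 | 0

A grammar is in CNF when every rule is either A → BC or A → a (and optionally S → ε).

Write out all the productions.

T0 → 0; S → 1; T1 → 1; A → 0; S → S T0; S → T0 S; A → T0 X0; X0 → T1 T0; A → T1 T0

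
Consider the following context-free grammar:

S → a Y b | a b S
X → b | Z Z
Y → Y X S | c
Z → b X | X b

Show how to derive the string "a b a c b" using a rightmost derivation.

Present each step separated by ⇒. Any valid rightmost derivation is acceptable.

S ⇒ a b S ⇒ a b a Y b ⇒ a b a c b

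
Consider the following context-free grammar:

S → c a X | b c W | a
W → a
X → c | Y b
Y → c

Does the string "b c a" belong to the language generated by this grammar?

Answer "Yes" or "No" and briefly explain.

Yes - a valid derivation exists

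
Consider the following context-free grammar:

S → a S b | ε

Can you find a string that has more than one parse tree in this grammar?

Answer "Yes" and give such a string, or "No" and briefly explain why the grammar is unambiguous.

No - the grammar is unambiguous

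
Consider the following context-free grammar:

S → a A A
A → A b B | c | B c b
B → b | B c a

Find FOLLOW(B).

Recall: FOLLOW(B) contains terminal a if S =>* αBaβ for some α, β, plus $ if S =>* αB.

We compute FOLLOW(B) using the standard algorithm.
FOLLOW(S) starts with {$}.
FIRST(A) = {b, c}
FIRST(B) = {b}
FIRST(S) = {a}
FOLLOW(A) = {$, b, c}
FOLLOW(B) = {$, b, c}
FOLLOW(S) = {$}
Therefore, FOLLOW(B) = {$, b, c}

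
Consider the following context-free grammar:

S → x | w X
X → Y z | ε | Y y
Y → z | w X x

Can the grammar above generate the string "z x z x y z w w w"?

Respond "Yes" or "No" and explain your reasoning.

No - no valid derivation exists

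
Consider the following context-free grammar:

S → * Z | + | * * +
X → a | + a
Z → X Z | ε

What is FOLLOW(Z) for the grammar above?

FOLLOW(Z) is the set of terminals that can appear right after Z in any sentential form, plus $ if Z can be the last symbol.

We compute FOLLOW(Z) using the standard algorithm.
FOLLOW(S) starts with {$}.
FIRST(S) = {*, +}
FIRST(X) = {+, a}
FIRST(Z) = {+, a, ε}
FOLLOW(S) = {$}
FOLLOW(X) = {$, +, a}
FOLLOW(Z) = {$}
Therefore, FOLLOW(Z) = {$}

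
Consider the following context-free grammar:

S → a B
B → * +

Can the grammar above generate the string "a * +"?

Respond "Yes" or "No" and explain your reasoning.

Yes - a valid derivation exists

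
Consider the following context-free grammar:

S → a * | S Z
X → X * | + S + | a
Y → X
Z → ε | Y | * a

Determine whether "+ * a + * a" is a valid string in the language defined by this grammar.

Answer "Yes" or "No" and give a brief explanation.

No - no valid derivation exists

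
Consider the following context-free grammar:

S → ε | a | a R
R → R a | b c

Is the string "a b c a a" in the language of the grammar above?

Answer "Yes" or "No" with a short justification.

Yes - a valid derivation exists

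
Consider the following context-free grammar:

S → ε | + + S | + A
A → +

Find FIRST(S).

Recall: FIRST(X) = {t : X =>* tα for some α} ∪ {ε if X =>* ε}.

We compute FIRST(S) using the standard algorithm.
FIRST(A) = {+}
FIRST(S) = {+, ε}
Therefore, FIRST(S) = {+, ε}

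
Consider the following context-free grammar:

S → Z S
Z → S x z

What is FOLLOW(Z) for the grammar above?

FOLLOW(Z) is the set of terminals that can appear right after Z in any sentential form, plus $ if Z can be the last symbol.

We compute FOLLOW(Z) using the standard algorithm.
FOLLOW(S) starts with {$}.
FIRST(S) = {}
FIRST(Z) = {}
FOLLOW(S) = {$, x}
FOLLOW(Z) = {}
Therefore, FOLLOW(Z) = {}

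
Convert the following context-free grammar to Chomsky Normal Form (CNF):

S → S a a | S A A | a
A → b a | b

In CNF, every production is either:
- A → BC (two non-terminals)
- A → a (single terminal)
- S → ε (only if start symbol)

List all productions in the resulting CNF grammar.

TA → a; S → a; TB → b; A → b; S → S X0; X0 → TA TA; S → S X1; X1 → A A; A → TB TA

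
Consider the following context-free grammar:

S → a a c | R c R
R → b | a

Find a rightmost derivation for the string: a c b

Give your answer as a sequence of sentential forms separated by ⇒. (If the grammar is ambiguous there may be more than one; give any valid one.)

S ⇒ R c R ⇒ R c b ⇒ a c b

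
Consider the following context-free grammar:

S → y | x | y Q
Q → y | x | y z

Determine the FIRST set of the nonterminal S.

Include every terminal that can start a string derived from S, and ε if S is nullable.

We compute FIRST(S) using the standard algorithm.
FIRST(Q) = {x, y}
FIRST(S) = {x, y}
Therefore, FIRST(S) = {x, y}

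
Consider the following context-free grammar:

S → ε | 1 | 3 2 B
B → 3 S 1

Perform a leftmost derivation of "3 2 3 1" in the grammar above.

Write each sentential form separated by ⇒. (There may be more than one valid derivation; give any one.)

S ⇒ 3 2 B ⇒ 3 2 3 S 1 ⇒ 3 2 3 1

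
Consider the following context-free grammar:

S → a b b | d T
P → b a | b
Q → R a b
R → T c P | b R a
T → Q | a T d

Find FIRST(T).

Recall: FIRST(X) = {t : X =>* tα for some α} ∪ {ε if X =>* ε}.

We compute FIRST(T) using the standard algorithm.
FIRST(P) = {b}
FIRST(Q) = {a, b}
FIRST(R) = {a, b}
FIRST(S) = {a, d}
FIRST(T) = {a, b}
Therefore, FIRST(T) = {a, b}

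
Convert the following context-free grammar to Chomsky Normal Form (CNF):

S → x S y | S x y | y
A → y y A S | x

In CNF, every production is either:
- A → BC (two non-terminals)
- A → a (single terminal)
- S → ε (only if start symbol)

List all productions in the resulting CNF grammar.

TX → x; TY → y; S → y; A → x; S → TX X0; X0 → S TY; S → S X1; X1 → TX TY; A → TY X2; X2 → TY X3; X3 → A S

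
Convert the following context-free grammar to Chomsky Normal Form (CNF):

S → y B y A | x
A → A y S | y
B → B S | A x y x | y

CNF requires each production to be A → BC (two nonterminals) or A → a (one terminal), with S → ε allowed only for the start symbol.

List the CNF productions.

TY → y; S → x; A → y; TX → x; B → y; S → TY X0; X0 → B X1; X1 → TY A; A → A X2; X2 → TY S; B → B S; B → A X3; X3 → TX X4; X4 → TY TX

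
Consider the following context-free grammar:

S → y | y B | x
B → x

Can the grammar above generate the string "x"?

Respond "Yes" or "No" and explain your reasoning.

Yes - a valid derivation exists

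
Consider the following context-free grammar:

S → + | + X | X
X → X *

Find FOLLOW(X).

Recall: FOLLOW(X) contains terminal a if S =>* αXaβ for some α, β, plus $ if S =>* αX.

We compute FOLLOW(X) using the standard algorithm.
FOLLOW(S) starts with {$}.
FIRST(S) = {+}
FIRST(X) = {}
FOLLOW(S) = {$}
FOLLOW(X) = {$, *}
Therefore, FOLLOW(X) = {$, *}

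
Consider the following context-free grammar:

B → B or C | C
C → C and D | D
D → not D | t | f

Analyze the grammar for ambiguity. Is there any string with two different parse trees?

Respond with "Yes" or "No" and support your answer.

No - the grammar is unambiguous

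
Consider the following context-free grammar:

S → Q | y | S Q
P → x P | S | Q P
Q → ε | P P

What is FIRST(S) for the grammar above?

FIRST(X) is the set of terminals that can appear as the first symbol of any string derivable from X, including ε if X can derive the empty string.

We compute FIRST(S) using the standard algorithm.
FIRST(P) = {x, y, ε}
FIRST(Q) = {x, y, ε}
FIRST(S) = {x, y, ε}
Therefore, FIRST(S) = {x, y, ε}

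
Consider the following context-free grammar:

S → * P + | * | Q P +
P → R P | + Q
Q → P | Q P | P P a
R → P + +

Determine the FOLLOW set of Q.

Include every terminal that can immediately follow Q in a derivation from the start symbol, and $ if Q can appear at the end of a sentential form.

We compute FOLLOW(Q) using the standard algorithm.
FOLLOW(S) starts with {$}.
FIRST(P) = {+}
FIRST(Q) = {+}
FIRST(R) = {+}
FIRST(S) = {*, +}
FOLLOW(P) = {+, a}
FOLLOW(Q) = {+, a}
FOLLOW(R) = {+}
FOLLOW(S) = {$}
Therefore, FOLLOW(Q) = {+, a}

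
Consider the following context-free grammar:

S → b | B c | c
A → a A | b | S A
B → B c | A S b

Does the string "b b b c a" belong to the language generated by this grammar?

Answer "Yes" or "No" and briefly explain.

No - no valid derivation exists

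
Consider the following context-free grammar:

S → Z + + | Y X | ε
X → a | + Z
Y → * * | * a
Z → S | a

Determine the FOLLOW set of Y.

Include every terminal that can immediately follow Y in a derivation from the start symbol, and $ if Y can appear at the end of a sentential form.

We compute FOLLOW(Y) using the standard algorithm.
FOLLOW(S) starts with {$}.
FIRST(S) = {*, +, a, ε}
FIRST(X) = {+, a}
FIRST(Y) = {*}
FIRST(Z) = {*, +, a, ε}
FOLLOW(S) = {$, +}
FOLLOW(X) = {$, +}
FOLLOW(Y) = {+, a}
FOLLOW(Z) = {$, +}
Therefore, FOLLOW(Y) = {+, a}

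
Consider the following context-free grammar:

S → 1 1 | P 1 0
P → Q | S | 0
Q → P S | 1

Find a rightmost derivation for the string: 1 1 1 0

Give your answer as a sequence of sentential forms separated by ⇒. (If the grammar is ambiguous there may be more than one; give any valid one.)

S ⇒ P 1 0 ⇒ S 1 0 ⇒ 1 1 1 0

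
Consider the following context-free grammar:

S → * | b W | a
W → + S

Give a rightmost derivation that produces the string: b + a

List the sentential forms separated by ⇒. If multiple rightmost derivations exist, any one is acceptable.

S ⇒ b W ⇒ b + S ⇒ b + a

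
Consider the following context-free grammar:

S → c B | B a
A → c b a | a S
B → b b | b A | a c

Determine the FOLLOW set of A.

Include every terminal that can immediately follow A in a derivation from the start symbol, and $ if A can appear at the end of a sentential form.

We compute FOLLOW(A) using the standard algorithm.
FOLLOW(S) starts with {$}.
FIRST(A) = {a, c}
FIRST(B) = {a, b}
FIRST(S) = {a, b, c}
FOLLOW(A) = {$, a}
FOLLOW(B) = {$, a}
FOLLOW(S) = {$, a}
Therefore, FOLLOW(A) = {$, a}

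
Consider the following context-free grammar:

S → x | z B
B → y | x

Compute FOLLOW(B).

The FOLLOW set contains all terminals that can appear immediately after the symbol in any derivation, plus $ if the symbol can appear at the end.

We compute FOLLOW(B) using the standard algorithm.
FOLLOW(S) starts with {$}.
FIRST(B) = {x, y}
FIRST(S) = {x, z}
FOLLOW(B) = {$}
FOLLOW(S) = {$}
Therefore, FOLLOW(B) = {$}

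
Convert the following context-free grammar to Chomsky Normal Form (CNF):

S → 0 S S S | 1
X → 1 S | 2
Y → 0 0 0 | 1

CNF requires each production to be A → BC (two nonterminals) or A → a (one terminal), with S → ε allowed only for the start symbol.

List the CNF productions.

T0 → 0; S → 1; T1 → 1; X → 2; Y → 1; S → T0 X0; X0 → S X1; X1 → S S; X → T1 S; Y → T0 X2; X2 → T0 T0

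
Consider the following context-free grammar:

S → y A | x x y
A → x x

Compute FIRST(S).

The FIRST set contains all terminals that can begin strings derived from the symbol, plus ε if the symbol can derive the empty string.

We compute FIRST(S) using the standard algorithm.
FIRST(A) = {x}
FIRST(S) = {x, y}
Therefore, FIRST(S) = {x, y}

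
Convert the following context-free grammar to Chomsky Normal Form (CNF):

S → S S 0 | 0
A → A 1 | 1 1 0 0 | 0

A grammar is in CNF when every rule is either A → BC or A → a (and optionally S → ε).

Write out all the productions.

T0 → 0; S → 0; T1 → 1; A → 0; S → S X0; X0 → S T0; A → A T1; A → T1 X1; X1 → T1 X2; X2 → T0 T0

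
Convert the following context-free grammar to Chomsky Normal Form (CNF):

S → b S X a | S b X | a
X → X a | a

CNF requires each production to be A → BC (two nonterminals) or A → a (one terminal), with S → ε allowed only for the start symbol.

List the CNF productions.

TB → b; TA → a; S → a; X → a; S → TB X0; X0 → S X1; X1 → X TA; S → S X2; X2 → TB X; X → X TA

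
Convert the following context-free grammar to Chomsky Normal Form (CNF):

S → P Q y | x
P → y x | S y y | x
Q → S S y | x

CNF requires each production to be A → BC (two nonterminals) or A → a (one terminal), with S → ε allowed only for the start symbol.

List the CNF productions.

TY → y; S → x; TX → x; P → x; Q → x; S → P X0; X0 → Q TY; P → TY TX; P → S X1; X1 → TY TY; Q → S X2; X2 → S TY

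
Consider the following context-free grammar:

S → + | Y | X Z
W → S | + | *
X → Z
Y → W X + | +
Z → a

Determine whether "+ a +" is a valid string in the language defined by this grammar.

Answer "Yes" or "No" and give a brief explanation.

Yes - a valid derivation exists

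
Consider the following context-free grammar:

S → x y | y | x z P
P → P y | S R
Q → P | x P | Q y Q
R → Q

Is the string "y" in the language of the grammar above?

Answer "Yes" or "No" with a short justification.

Yes - a valid derivation exists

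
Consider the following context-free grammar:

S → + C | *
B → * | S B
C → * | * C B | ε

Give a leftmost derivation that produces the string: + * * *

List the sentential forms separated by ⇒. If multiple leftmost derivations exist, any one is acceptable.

S ⇒ + C ⇒ + * C B ⇒ + * * B ⇒ + * * *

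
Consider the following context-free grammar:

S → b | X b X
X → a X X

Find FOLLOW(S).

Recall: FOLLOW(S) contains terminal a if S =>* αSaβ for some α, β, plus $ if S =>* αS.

We compute FOLLOW(S) using the standard algorithm.
FOLLOW(S) starts with {$}.
FIRST(S) = {a, b}
FIRST(X) = {a}
FOLLOW(S) = {$}
FOLLOW(X) = {$, a, b}
Therefore, FOLLOW(S) = {$}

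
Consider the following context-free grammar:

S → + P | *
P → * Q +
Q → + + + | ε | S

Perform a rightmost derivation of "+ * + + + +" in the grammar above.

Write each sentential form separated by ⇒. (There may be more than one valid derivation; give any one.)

S ⇒ + P ⇒ + * Q + ⇒ + * + + + +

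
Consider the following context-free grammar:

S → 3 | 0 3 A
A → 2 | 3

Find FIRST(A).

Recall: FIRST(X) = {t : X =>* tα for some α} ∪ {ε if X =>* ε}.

We compute FIRST(A) using the standard algorithm.
FIRST(A) = {2, 3}
FIRST(S) = {0, 3}
Therefore, FIRST(A) = {2, 3}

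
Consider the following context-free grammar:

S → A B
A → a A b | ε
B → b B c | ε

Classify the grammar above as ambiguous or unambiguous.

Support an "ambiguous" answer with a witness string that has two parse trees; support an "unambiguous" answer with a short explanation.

Unambiguous - every string in the language has a unique parse tree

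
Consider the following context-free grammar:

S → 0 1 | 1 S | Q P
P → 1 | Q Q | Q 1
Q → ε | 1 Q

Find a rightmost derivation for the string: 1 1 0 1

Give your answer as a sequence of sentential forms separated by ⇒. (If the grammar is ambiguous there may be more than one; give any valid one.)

S ⇒ 1 S ⇒ 1 1 S ⇒ 1 1 0 1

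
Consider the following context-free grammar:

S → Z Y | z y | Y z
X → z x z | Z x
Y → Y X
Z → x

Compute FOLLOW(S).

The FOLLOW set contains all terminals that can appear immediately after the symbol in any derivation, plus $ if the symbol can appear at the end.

We compute FOLLOW(S) using the standard algorithm.
FOLLOW(S) starts with {$}.
FIRST(S) = {x, z}
FIRST(X) = {x, z}
FIRST(Y) = {}
FIRST(Z) = {x}
FOLLOW(S) = {$}
FOLLOW(X) = {$, x, z}
FOLLOW(Y) = {$, x, z}
FOLLOW(Z) = {x}
Therefore, FOLLOW(S) = {$}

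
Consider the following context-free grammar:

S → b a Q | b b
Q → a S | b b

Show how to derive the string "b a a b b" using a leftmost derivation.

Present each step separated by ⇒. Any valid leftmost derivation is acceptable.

S ⇒ b a Q ⇒ b a a S ⇒ b a a b b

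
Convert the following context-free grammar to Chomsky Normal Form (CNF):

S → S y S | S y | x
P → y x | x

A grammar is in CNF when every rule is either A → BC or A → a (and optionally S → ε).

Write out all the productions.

TY → y; S → x; TX → x; P → x; S → S X0; X0 → TY S; S → S TY; P → TY TX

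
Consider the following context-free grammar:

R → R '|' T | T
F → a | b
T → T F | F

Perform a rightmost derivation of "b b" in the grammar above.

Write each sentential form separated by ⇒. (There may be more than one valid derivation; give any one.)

R ⇒ T ⇒ T F ⇒ T b ⇒ F b ⇒ b b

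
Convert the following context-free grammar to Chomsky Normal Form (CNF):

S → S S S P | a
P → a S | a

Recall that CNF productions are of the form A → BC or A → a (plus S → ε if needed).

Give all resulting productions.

S → a; TA → a; P → a; S → S X0; X0 → S X1; X1 → S P; P → TA S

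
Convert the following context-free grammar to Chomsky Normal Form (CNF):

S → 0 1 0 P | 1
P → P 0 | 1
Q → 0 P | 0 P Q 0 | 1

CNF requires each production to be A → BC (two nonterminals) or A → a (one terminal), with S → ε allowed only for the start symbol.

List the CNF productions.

T0 → 0; T1 → 1; S → 1; P → 1; Q → 1; S → T0 X0; X0 → T1 X1; X1 → T0 P; P → P T0; Q → T0 P; Q → T0 X2; X2 → P X3; X3 → Q T0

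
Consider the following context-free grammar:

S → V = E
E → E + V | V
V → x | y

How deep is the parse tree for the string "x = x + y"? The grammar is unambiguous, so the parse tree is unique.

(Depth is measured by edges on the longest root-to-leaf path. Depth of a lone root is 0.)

4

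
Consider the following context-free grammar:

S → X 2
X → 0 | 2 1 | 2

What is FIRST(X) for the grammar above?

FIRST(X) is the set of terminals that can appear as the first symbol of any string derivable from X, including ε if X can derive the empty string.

We compute FIRST(X) using the standard algorithm.
FIRST(S) = {0, 2}
FIRST(X) = {0, 2}
Therefore, FIRST(X) = {0, 2}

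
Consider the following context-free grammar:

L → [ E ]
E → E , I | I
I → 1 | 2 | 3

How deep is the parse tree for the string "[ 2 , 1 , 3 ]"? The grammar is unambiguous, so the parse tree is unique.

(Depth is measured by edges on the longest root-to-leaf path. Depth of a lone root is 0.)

5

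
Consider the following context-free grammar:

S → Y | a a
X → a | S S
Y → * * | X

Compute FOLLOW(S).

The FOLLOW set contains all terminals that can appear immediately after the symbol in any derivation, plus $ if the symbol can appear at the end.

We compute FOLLOW(S) using the standard algorithm.
FOLLOW(S) starts with {$}.
FIRST(S) = {*, a}
FIRST(X) = {*, a}
FIRST(Y) = {*, a}
FOLLOW(S) = {$, *, a}
FOLLOW(X) = {$, *, a}
FOLLOW(Y) = {$, *, a}
Therefore, FOLLOW(S) = {$, *, a}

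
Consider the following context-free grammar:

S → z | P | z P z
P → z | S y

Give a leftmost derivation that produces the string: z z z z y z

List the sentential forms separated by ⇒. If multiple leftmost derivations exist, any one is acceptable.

S ⇒ z P z ⇒ z S y z ⇒ z z P z y z ⇒ z z z z y z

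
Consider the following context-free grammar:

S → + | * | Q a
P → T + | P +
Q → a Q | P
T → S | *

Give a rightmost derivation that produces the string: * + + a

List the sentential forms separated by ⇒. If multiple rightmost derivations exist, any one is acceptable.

S ⇒ Q a ⇒ P a ⇒ P + a ⇒ T + + a ⇒ * + + a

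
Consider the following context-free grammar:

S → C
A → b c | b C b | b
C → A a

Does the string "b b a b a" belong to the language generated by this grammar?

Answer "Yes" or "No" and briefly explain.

Yes - a valid derivation exists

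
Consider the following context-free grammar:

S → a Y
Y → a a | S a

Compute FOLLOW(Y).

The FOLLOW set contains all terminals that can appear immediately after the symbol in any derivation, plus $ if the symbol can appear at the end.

We compute FOLLOW(Y) using the standard algorithm.
FOLLOW(S) starts with {$}.
FIRST(S) = {a}
FIRST(Y) = {a}
FOLLOW(S) = {$, a}
FOLLOW(Y) = {$, a}
Therefore, FOLLOW(Y) = {$, a}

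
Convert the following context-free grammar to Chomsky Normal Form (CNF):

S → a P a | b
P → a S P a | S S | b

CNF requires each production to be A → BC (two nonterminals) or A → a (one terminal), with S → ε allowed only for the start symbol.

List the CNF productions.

TA → a; S → b; P → b; S → TA X0; X0 → P TA; P → TA X1; X1 → S X2; X2 → P TA; P → S S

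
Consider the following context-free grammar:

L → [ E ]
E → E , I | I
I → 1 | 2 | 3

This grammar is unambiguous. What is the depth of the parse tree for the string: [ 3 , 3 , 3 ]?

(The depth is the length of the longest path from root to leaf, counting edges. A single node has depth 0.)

5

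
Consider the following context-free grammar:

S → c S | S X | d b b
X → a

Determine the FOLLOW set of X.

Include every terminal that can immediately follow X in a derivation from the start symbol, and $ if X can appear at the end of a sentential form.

We compute FOLLOW(X) using the standard algorithm.
FOLLOW(S) starts with {$}.
FIRST(S) = {c, d}
FIRST(X) = {a}
FOLLOW(S) = {$, a}
FOLLOW(X) = {$, a}
Therefore, FOLLOW(X) = {$, a}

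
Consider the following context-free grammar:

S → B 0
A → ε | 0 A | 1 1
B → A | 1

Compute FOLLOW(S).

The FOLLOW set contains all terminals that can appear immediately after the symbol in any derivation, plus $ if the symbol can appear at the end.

We compute FOLLOW(S) using the standard algorithm.
FOLLOW(S) starts with {$}.
FIRST(A) = {0, 1, ε}
FIRST(B) = {0, 1, ε}
FIRST(S) = {0, 1}
FOLLOW(A) = {0}
FOLLOW(B) = {0}
FOLLOW(S) = {$}
Therefore, FOLLOW(S) = {$}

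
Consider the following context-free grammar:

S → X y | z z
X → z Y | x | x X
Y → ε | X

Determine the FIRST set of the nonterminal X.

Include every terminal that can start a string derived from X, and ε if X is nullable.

We compute FIRST(X) using the standard algorithm.
FIRST(S) = {x, z}
FIRST(X) = {x, z}
FIRST(Y) = {x, z, ε}
Therefore, FIRST(X) = {x, z}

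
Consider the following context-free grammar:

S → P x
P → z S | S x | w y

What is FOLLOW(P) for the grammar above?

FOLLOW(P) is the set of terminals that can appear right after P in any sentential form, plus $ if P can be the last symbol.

We compute FOLLOW(P) using the standard algorithm.
FOLLOW(S) starts with {$}.
FIRST(P) = {w, z}
FIRST(S) = {w, z}
FOLLOW(P) = {x}
FOLLOW(S) = {$, x}
Therefore, FOLLOW(P) = {x}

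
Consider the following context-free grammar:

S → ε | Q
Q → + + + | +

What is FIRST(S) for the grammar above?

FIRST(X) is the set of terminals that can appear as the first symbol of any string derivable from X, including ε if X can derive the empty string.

We compute FIRST(S) using the standard algorithm.
FIRST(Q) = {+}
FIRST(S) = {+, ε}
Therefore, FIRST(S) = {+, ε}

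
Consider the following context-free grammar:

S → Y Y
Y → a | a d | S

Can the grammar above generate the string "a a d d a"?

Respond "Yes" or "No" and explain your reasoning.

No - no valid derivation exists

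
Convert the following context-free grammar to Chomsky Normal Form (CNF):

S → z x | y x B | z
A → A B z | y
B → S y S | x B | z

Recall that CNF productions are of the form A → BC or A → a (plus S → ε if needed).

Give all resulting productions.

TZ → z; TX → x; TY → y; S → z; A → y; B → z; S → TZ TX; S → TY X0; X0 → TX B; A → A X1; X1 → B TZ; B → S X2; X2 → TY S; B → TX B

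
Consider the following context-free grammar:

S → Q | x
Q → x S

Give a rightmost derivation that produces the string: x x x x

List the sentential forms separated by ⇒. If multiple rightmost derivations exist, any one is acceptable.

S ⇒ Q ⇒ x S ⇒ x Q ⇒ x x S ⇒ x x Q ⇒ x x x S ⇒ x x x x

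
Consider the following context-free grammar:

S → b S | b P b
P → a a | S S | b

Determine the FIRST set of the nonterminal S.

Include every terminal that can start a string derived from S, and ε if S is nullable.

We compute FIRST(S) using the standard algorithm.
FIRST(P) = {a, b}
FIRST(S) = {b}
Therefore, FIRST(S) = {b}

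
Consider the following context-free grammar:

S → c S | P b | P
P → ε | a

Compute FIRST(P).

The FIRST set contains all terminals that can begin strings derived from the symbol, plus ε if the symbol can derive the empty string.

We compute FIRST(P) using the standard algorithm.
FIRST(P) = {a, ε}
FIRST(S) = {a, b, c, ε}
Therefore, FIRST(P) = {a, ε}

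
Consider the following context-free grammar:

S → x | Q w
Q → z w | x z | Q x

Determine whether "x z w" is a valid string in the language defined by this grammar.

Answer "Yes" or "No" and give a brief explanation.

Yes - a valid derivation exists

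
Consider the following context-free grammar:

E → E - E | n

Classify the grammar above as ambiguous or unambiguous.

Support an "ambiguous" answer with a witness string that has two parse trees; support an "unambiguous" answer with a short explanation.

Ambiguous - the string 'n - n - n - n - n' has two distinct parse trees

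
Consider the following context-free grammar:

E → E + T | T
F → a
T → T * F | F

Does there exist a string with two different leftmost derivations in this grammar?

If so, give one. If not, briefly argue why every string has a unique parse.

No - every string in the language has a unique leftmost derivation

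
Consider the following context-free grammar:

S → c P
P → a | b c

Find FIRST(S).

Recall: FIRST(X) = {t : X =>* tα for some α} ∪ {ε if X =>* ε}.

We compute FIRST(S) using the standard algorithm.
FIRST(P) = {a, b}
FIRST(S) = {c}
Therefore, FIRST(S) = {c}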